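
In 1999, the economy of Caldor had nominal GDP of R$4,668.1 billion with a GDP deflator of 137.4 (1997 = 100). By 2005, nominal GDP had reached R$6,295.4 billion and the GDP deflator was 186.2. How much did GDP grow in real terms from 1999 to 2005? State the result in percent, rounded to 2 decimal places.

-0.48%

Real GDP 1999 = 4668.1 / 1.374 = 3397.45.
Real GDP 2005 = 6295.4 / 1.862 = 3380.99.
Real growth = 3380.99 / 3397.45 − 1 = -0.0048.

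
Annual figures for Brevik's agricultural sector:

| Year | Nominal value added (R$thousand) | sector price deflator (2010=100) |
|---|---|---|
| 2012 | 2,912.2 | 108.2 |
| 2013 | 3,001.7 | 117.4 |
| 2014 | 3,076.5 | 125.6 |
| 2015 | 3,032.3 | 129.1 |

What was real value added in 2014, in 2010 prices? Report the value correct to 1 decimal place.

R$2,449.4 thousand

Real value added 2014 = 3076.5 / 1.256 = 2449.44.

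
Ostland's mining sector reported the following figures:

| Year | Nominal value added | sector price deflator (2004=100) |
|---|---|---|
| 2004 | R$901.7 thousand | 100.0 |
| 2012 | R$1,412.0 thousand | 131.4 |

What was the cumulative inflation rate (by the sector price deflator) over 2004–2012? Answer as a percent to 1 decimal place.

31.4%

Price-level change = 131.4 / 100.0 − 1 = 0.3140.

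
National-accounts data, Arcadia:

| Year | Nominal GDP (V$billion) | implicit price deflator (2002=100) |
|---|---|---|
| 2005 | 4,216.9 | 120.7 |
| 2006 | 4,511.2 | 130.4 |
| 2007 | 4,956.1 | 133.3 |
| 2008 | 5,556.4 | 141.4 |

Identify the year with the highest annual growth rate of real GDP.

2006: real = 4511.2/1.304 = 3459.51; growth vs 2005 (3493.70) = -0.98%.
2007: real = 4956.1/1.333 = 3718.00; growth vs 2006 (3459.51) = 7.47%.
2008: real = 5556.4/1.414 = 3929.56; growth vs 2007 (3718.00) = 5.69%.

2007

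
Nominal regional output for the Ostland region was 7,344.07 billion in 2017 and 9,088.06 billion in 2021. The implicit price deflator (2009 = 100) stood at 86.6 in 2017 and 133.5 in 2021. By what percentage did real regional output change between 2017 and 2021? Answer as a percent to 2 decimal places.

-19.73%

Real regional output 2017 = 7344.07 / 0.866 = 8480.45.
Real regional output 2021 = 9088.06 / 1.335 = 6807.54.
Real growth = 6807.54 / 8480.45 − 1 = -0.1973.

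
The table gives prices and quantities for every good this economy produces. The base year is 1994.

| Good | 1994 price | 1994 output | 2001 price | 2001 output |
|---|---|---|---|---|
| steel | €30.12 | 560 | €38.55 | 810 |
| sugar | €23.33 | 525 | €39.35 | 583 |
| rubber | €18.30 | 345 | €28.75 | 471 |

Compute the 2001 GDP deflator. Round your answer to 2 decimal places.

Nominal GDP 2001 = 38.55·810 + 39.35·583 + 28.75·471 = 67707.80.
Real GDP 2001 (at 1994 prices) = 30.12·810 + 23.33·583 + 18.30·471 = 46617.89.
Deflator = Nominal/Real × 100 = 67707.80/46617.89 × 100 = 145.240.

145.24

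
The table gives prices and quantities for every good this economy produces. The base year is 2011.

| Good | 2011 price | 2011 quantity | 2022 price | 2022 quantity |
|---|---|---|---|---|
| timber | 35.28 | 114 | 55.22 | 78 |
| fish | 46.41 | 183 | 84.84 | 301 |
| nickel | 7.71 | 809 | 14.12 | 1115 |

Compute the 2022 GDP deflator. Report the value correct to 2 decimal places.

180.06

Nominal GDP 2022 = 55.22·78 + 84.84·301 + 14.12·1115 = 45587.80.
Real GDP 2022 (at 2011 prices) = 35.28·78 + 46.41·301 + 7.71·1115 = 25317.90.
Deflator = Nominal/Real × 100 = 45587.80/25317.90 × 100 = 180.062.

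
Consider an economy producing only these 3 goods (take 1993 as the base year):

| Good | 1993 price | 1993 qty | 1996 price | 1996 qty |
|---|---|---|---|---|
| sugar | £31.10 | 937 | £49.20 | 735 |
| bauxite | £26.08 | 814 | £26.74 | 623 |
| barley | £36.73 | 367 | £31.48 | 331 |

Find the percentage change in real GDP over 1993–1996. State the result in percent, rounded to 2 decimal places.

-19.71%

Real GDP 1993 = Nominal GDP 1993 = 31.10·937 + 26.08·814 + 36.73·367 = 63849.73.
Real GDP 1996 (at 1993 prices) = 31.10·735 + 26.08·623 + 36.73·331 = 51263.97.
Real growth = 51263.97/63849.73 − 1 = -0.1971.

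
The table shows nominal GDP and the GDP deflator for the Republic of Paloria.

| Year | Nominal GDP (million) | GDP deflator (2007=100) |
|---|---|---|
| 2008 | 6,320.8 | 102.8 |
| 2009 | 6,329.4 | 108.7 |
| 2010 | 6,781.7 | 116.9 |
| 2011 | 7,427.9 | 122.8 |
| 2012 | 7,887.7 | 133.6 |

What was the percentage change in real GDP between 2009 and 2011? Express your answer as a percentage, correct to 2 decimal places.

Real GDP 2009 = 6329.4/1.087 = 5822.82.
Real GDP 2011 = 7427.9/1.228 = 6048.78.
Change = 6048.78/5822.82 − 1 = 0.0388.

3.88%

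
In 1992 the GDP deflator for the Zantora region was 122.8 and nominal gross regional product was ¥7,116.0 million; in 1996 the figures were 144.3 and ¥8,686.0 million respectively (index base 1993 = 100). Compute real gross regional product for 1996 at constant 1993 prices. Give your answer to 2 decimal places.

¥6,019.40 million

Real gross regional product = Nominal / (GDP deflator/100) = 8686.0 / 1.443 = 6019.40.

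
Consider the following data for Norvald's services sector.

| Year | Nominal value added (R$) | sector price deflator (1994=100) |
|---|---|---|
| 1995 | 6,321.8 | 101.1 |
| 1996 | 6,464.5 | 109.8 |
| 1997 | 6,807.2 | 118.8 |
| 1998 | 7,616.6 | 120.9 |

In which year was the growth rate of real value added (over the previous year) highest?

1998

1996: real = 6464.5/1.098 = 5887.52; growth vs 1995 (6253.02) = -5.85%.
1997: real = 6807.2/1.188 = 5729.97; growth vs 1996 (5887.52) = -2.68%.
1998: real = 7616.6/1.209 = 6299.92; growth vs 1997 (5729.97) = 9.95%.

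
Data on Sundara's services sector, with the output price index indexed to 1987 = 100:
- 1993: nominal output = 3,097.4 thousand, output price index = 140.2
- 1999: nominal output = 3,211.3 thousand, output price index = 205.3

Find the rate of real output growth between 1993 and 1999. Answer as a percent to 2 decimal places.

Deflate each year: 1993 → 3097.4/1.402 = 2209.27; 1999 → 3211.3/2.053 = 1564.20.
So real output changed by 1564.20/2209.27 − 1 = -0.2920, i.e. -29.20%.

-29.20%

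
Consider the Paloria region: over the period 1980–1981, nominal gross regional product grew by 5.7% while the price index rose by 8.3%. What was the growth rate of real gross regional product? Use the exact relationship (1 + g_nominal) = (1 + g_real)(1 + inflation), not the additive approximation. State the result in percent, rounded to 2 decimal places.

-2.40%

(1 + g_nom) = (1 + g_real)(1 + π), so g_real = 1.0570 / 1.0830 − 1 = -0.02401.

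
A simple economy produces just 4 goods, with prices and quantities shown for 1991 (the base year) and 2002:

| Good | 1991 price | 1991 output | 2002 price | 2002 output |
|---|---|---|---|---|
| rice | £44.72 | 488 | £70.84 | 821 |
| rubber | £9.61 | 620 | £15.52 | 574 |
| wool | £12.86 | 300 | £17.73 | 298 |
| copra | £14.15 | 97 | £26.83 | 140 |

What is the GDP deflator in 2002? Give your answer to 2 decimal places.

158.41

Nominal GDP 2002 = 70.84·821 + 15.52·574 + 17.73·298 + 26.83·140 = 76107.86.
Real GDP 2002 (at 1991 prices) = 44.72·821 + 9.61·574 + 12.86·298 + 14.15·140 = 48044.54.
Deflator = Nominal/Real × 100 = 76107.86/48044.54 × 100 = 158.411.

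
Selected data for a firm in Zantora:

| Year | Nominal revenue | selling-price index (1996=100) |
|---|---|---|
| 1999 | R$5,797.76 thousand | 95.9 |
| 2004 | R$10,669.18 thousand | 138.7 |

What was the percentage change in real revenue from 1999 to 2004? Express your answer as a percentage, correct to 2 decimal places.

Real revenue 1999 = 5797.76 / 0.959 = 6045.63.
Real revenue 2004 = 10669.18 / 1.387 = 7692.27.
Real growth = 7692.27 / 6045.63 − 1 = 0.2724.

27.24%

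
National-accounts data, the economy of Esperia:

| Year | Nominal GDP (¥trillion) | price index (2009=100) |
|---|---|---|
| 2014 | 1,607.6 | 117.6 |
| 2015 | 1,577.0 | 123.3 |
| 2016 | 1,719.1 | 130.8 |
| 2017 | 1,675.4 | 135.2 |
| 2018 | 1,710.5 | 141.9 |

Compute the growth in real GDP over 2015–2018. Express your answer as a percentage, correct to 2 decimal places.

-5.75%

Real GDP 2015 = 1577.0/1.233 = 1278.99.
Real GDP 2018 = 1710.5/1.419 = 1205.43.
Change = 1205.43/1278.99 − 1 = -0.0575.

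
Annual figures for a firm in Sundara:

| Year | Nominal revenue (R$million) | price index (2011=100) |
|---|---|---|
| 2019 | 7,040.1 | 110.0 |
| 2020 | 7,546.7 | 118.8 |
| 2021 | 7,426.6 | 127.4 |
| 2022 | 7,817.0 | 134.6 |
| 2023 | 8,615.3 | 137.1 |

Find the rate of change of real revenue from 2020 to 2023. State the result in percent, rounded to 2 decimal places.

-1.08%

Real revenue 2020 = 7546.7/1.188 = 6352.44.
Real revenue 2023 = 8615.3/1.371 = 6283.95.
Change = 6283.95/6352.44 − 1 = -0.0108.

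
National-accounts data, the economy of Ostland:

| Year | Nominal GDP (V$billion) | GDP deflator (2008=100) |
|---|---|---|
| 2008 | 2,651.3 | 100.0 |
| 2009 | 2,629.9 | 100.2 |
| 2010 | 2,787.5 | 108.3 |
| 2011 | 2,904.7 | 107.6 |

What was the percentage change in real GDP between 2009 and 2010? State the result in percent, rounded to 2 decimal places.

-1.93%

Real GDP 2009 = 2629.9/1.002 = 2624.65.
Real GDP 2010 = 2787.5/1.083 = 2573.87.
Change = 2573.87/2624.65 − 1 = -0.0193.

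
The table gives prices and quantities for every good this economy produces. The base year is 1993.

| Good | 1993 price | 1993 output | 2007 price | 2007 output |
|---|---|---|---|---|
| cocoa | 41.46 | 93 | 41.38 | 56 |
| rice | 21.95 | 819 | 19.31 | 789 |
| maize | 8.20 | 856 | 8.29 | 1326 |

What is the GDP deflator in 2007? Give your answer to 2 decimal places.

93.55

Nominal GDP 2007 = 41.38·56 + 19.31·789 + 8.29·1326 = 28545.41.
Real GDP 2007 (at 1993 prices) = 41.46·56 + 21.95·789 + 8.20·1326 = 30513.51.
Deflator = Nominal/Real × 100 = 28545.41/30513.51 × 100 = 93.550.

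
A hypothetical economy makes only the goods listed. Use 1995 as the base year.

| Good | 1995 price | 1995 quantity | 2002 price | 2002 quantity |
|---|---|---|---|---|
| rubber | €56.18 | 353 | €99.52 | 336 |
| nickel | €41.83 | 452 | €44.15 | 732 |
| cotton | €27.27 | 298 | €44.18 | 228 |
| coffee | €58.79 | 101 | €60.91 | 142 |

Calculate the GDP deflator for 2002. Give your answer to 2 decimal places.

Nominal GDP 2002 = 99.52·336 + 44.15·732 + 44.18·228 + 60.91·142 = 84478.78.
Real GDP 2002 (at 1995 prices) = 56.18·336 + 41.83·732 + 27.27·228 + 58.79·142 = 64061.78.
Deflator = Nominal/Real × 100 = 84478.78/64061.78 × 100 = 131.871.

131.87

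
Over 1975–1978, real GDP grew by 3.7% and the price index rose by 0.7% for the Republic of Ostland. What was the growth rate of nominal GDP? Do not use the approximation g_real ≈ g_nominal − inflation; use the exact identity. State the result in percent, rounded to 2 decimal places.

4.43%

(1 + g_nom) = (1 + g_real)(1 + π) = 1.0370 × 1.0070 = 1.04426.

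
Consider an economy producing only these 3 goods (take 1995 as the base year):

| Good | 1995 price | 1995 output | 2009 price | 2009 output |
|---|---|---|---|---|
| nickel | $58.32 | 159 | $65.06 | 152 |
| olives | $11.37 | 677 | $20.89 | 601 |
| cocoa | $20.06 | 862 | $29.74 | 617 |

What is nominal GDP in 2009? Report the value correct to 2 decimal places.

$40793.59

Nominal GDP 2009 = Σ (p_2009 × q_2009) = 65.06·152 + 20.89·601 + 29.74·617 = 40793.59.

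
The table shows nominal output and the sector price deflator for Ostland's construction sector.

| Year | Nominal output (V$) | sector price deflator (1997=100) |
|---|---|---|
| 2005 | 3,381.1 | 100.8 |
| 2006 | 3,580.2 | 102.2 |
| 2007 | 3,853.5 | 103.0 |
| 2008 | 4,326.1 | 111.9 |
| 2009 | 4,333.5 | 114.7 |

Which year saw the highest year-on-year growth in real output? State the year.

2006: real = 3580.2/1.022 = 3503.13; growth vs 2005 (3354.27) = 4.44%.
2007: real = 3853.5/1.030 = 3741.26; growth vs 2006 (3503.13) = 6.80%.
2008: real = 4326.1/1.119 = 3866.04; growth vs 2007 (3741.26) = 3.34%.
2009: real = 4333.5/1.147 = 3778.12; growth vs 2008 (3866.04) = -2.27%.

2007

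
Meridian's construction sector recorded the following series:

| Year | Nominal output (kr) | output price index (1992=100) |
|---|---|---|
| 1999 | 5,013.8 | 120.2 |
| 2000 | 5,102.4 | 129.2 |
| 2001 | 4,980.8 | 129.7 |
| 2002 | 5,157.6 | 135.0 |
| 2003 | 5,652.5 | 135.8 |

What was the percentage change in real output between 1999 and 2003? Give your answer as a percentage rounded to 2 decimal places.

-0.21%

Real output 1999 = 5013.8/1.202 = 4171.21.
Real output 2003 = 5652.5/1.358 = 4162.37.
Change = 4162.37/4171.21 − 1 = -0.0021.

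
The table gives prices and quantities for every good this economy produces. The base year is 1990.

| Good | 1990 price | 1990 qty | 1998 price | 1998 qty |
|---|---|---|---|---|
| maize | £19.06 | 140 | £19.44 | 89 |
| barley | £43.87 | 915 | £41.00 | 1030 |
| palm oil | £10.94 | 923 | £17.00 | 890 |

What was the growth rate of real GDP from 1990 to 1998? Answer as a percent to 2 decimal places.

7.02%

Real GDP 1990 = Nominal GDP 1990 = 19.06·140 + 43.87·915 + 10.94·923 = 52907.07.
Real GDP 1998 (at 1990 prices) = 19.06·89 + 43.87·1030 + 10.94·890 = 56619.04.
Real growth = 56619.04/52907.07 − 1 = 0.0702.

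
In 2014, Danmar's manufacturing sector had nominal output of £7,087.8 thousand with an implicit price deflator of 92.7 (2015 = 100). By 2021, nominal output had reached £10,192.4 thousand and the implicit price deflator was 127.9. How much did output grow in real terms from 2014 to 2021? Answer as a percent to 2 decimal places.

Real output 2014 = 7087.8 / 0.927 = 7645.95.
Real output 2021 = 10192.4 / 1.279 = 7969.04.
Real growth = 7969.04 / 7645.95 − 1 = 0.0423.

4.23%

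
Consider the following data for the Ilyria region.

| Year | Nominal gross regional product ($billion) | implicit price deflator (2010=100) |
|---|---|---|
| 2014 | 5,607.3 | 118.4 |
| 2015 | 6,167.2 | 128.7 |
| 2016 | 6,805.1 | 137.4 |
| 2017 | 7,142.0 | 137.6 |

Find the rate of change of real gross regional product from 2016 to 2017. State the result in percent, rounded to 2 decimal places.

4.80%

Real gross regional product 2016 = 6805.1/1.374 = 4952.77.
Real gross regional product 2017 = 7142.0/1.376 = 5190.41.
Change = 5190.41/4952.77 − 1 = 0.0480.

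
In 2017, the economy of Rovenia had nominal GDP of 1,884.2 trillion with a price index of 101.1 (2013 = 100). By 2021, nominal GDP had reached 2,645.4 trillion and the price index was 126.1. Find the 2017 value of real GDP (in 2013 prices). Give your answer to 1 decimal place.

Real GDP = Nominal / (price index/100) = 1884.2 / 1.011 = 1863.70.

1,863.7 trillion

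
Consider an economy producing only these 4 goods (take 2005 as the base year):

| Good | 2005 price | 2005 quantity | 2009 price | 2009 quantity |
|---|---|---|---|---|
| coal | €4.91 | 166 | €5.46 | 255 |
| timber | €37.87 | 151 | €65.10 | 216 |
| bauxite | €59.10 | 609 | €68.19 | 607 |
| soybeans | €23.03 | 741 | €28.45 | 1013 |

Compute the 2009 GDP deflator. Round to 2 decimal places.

124.81

Nominal GDP 2009 = 5.46·255 + 65.10·216 + 68.19·607 + 28.45·1013 = 85665.08.
Real GDP 2009 (at 2005 prices) = 4.91·255 + 37.87·216 + 59.10·607 + 23.03·1013 = 68635.06.
Deflator = Nominal/Real × 100 = 85665.08/68635.06 × 100 = 124.812.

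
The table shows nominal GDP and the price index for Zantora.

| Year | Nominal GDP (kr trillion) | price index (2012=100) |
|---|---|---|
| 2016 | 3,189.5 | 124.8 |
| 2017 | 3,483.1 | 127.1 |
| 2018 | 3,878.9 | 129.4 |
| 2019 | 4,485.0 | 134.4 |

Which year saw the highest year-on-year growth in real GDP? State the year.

2019

2017: real = 3483.1/1.271 = 2740.44; growth vs 2016 (2555.69) = 7.23%.
2018: real = 3878.9/1.294 = 2997.60; growth vs 2017 (2740.44) = 9.38%.
2019: real = 4485.0/1.344 = 3337.05; growth vs 2018 (2997.60) = 11.32%.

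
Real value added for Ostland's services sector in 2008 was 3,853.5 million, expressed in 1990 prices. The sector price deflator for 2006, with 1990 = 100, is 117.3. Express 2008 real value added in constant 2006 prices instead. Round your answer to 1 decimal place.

4,520.2 million

Real value added in 2006 prices = Real value added in 1990 prices × (P_2006/P_1990) = 3853.5 × 1.173 = 4520.16.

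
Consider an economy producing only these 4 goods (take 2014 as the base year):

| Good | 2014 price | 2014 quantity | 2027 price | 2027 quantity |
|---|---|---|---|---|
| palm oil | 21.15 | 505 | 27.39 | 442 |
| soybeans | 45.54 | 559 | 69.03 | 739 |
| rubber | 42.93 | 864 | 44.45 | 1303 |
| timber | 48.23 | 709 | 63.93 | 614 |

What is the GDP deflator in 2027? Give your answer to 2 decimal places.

124.69

Nominal GDP 2027 = 27.39·442 + 69.03·739 + 44.45·1303 + 63.93·614 = 160290.92.
Real GDP 2027 (at 2014 prices) = 21.15·442 + 45.54·739 + 42.93·1303 + 48.23·614 = 128553.37.
Deflator = Nominal/Real × 100 = 160290.92/128553.37 × 100 = 124.688.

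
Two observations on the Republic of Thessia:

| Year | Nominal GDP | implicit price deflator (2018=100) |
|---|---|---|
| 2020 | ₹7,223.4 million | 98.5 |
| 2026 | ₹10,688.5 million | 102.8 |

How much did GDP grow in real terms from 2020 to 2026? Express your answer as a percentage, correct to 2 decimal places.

41.78%

Real GDP 2020 = 7223.4 / 0.985 = 7333.40.
Real GDP 2026 = 10688.5 / 1.028 = 10397.37.
Real growth = 10397.37 / 7333.40 − 1 = 0.4178.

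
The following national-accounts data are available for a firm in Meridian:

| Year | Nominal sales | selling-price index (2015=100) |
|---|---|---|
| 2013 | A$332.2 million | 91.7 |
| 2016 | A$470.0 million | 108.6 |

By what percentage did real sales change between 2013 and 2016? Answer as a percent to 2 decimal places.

Real sales 2013 = 332.2 / 0.917 = 362.27.
Real sales 2016 = 470.0 / 1.086 = 432.78.
Real growth = 432.78 / 362.27 − 1 = 0.1946.

19.46%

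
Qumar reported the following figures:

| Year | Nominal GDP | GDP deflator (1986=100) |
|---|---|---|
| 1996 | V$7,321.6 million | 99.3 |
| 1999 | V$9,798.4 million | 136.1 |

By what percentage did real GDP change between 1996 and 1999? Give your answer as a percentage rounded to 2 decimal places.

-2.36%

Real GDP 1996 = 7321.6 / 0.993 = 7373.21.
Real GDP 1999 = 9798.4 / 1.361 = 7199.41.
Real growth = 7199.41 / 7373.21 − 1 = -0.0236.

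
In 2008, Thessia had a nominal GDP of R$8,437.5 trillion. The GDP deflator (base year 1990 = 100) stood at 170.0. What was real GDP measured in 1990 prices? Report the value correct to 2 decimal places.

R$4,963.24 trillion

Real GDP = Nominal / (GDP deflator/100) = 8437.5 / 1.700 = 4963.24.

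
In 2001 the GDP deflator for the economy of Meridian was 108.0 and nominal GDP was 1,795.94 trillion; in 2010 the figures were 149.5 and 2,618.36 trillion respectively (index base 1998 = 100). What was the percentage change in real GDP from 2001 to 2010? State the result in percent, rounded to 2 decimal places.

Real GDP 2001 = 1795.94 / 1.080 = 1662.91.
Real GDP 2010 = 2618.36 / 1.495 = 1751.41.
Real growth = 1751.41 / 1662.91 − 1 = 0.0532.

5.32%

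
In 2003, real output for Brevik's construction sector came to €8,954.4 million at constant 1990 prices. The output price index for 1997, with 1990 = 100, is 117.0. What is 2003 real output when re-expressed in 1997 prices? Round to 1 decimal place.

Real output in 1997 prices = Real output in 1990 prices × (P_1997/P_1990) = 8954.4 × 1.170 = 10476.65.

€10,476.6 million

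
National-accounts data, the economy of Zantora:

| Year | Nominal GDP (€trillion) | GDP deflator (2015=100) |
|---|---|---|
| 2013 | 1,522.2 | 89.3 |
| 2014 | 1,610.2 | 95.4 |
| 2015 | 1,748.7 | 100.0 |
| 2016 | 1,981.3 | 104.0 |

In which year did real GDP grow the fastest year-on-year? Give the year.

2016

2014: real = 1610.2/0.954 = 1687.84; growth vs 2013 (1704.59) = -0.98%.
2015: real = 1748.7/1.000 = 1748.70; growth vs 2014 (1687.84) = 3.61%.
2016: real = 1981.3/1.040 = 1905.10; growth vs 2015 (1748.70) = 8.94%.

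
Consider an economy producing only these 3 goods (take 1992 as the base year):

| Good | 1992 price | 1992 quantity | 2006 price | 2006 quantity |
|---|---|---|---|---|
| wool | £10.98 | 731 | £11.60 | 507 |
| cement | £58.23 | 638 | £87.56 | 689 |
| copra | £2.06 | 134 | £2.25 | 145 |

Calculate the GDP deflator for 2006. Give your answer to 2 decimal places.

Nominal GDP 2006 = 11.60·507 + 87.56·689 + 2.25·145 = 66536.29.
Real GDP 2006 (at 1992 prices) = 10.98·507 + 58.23·689 + 2.06·145 = 45986.03.
Deflator = Nominal/Real × 100 = 66536.29/45986.03 × 100 = 144.688.

144.69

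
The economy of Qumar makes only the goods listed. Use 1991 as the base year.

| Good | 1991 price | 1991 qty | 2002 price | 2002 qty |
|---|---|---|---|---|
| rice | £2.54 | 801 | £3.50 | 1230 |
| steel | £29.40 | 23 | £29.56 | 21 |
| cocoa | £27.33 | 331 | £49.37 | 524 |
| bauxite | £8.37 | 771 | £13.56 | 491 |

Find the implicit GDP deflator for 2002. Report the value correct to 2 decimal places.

168.92

Nominal GDP 2002 = 3.50·1230 + 29.56·21 + 49.37·524 + 13.56·491 = 37453.60.
Real GDP 2002 (at 1991 prices) = 2.54·1230 + 29.40·21 + 27.33·524 + 8.37·491 = 22172.19.
Deflator = Nominal/Real × 100 = 37453.60/22172.19 × 100 = 168.922.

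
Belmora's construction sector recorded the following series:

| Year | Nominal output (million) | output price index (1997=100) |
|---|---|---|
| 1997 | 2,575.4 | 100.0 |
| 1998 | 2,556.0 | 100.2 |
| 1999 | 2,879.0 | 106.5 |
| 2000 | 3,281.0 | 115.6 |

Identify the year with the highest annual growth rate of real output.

1999

1998: real = 2556.0/1.002 = 2550.90; growth vs 1997 (2575.40) = -0.95%.
1999: real = 2879.0/1.065 = 2703.29; growth vs 1998 (2550.90) = 5.97%.
2000: real = 3281.0/1.156 = 2838.24; growth vs 1999 (2703.29) = 4.99%.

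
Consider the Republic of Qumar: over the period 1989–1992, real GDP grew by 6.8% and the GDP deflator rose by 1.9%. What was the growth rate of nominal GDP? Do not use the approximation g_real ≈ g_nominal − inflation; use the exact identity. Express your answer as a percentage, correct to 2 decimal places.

8.83%

(1 + g_nom) = (1 + g_real)(1 + π) = 1.0680 × 1.0190 = 1.08829.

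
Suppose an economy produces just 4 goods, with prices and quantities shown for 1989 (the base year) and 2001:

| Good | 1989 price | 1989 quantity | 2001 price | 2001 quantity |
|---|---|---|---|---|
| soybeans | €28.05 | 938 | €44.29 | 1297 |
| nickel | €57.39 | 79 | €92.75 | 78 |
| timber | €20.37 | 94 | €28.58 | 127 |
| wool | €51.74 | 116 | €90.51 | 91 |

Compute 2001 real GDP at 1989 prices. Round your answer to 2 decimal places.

Real GDP 2001 = Σ (p_1989 × q_2001) = 28.05·1297 + 57.39·78 + 20.37·127 + 51.74·91 = 48152.60.

€48152.60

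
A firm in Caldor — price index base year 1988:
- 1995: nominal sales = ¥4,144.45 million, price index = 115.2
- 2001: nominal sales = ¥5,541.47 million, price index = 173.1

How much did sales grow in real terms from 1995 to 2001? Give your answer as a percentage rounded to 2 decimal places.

Real sales 1995 = 4144.45 / 1.152 = 3597.61.
Real sales 2001 = 5541.47 / 1.731 = 3201.31.
Real growth = 3201.31 / 3597.61 − 1 = -0.1102.

-11.02%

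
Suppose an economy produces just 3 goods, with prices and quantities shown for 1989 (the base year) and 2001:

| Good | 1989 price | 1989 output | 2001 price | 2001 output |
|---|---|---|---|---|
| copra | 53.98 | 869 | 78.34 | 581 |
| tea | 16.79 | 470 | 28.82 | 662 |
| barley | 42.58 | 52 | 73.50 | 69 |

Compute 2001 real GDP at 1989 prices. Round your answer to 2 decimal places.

Real GDP 2001 = Σ (p_1989 × q_2001) = 53.98·581 + 16.79·662 + 42.58·69 = 45415.38.

45415.38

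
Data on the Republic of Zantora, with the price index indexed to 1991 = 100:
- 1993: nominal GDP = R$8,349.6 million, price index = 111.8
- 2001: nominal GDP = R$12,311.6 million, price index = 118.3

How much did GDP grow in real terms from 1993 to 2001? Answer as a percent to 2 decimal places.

Real GDP 1993 = 8349.6 / 1.118 = 7468.34.
Real GDP 2001 = 12311.6 / 1.183 = 10407.10.
Real growth = 10407.10 / 7468.34 − 1 = 0.3935.

39.35%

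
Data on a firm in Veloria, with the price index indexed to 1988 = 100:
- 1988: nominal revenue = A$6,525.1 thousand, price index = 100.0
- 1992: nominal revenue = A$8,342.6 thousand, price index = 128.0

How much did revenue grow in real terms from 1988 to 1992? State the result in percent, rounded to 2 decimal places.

Deflate each year: 1988 → 6525.1/1.000 = 6525.10; 1992 → 8342.6/1.280 = 6517.66.
So real revenue changed by 6517.66/6525.10 − 1 = -0.0011, i.e. -0.11%.

-0.11%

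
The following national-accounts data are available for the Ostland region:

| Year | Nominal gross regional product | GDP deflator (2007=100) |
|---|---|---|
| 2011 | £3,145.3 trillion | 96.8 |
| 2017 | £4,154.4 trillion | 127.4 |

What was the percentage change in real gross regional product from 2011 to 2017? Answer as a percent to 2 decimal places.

0.36%

Deflate each year: 2011 → 3145.3/0.968 = 3249.28; 2017 → 4154.4/1.274 = 3260.91.
So real gross regional product changed by 3260.91/3249.28 − 1 = 0.0036, i.e. 0.36%.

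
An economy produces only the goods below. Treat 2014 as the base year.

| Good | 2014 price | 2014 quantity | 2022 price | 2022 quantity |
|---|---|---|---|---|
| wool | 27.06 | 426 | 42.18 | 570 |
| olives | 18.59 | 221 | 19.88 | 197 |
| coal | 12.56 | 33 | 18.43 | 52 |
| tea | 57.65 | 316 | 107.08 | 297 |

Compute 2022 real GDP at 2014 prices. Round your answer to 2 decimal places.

36861.60

Real GDP 2022 = Σ (p_2014 × q_2022) = 27.06·570 + 18.59·197 + 12.56·52 + 57.65·297 = 36861.60.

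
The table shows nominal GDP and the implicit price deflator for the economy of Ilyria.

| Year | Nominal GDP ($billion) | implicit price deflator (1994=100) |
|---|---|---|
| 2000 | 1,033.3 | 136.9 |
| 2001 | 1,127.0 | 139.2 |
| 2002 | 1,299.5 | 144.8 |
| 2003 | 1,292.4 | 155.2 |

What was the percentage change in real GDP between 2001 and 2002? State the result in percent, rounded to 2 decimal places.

Real GDP 2001 = 1127.0/1.392 = 809.63.
Real GDP 2002 = 1299.5/1.448 = 897.44.
Change = 897.44/809.63 − 1 = 0.1085.

10.85%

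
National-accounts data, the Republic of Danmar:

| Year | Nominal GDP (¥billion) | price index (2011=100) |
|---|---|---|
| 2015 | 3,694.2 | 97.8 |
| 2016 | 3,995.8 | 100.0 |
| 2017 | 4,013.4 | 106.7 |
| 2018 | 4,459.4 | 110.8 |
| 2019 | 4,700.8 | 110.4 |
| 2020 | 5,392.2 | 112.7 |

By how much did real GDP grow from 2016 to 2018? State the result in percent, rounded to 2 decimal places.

0.72%

Real GDP 2016 = 3995.8/1.000 = 3995.80.
Real GDP 2018 = 4459.4/1.108 = 4024.73.
Change = 4024.73/3995.80 − 1 = 0.0072.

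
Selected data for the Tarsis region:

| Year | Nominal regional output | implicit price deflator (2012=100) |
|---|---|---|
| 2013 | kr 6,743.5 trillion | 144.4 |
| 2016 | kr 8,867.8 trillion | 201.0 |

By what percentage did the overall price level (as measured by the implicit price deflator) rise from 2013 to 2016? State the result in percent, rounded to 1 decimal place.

Price-level change = 201.0 / 144.4 − 1 = 0.3920.

39.2%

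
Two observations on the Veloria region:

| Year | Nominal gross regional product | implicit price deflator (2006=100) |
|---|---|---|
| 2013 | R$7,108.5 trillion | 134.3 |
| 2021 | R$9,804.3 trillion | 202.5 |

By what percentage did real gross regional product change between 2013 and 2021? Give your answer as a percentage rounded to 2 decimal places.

-8.53%

Deflate each year: 2013 → 7108.5/1.343 = 5293.00; 2021 → 9804.3/2.025 = 4841.63.
So real gross regional product changed by 4841.63/5293.00 − 1 = -0.0853, i.e. -8.53%.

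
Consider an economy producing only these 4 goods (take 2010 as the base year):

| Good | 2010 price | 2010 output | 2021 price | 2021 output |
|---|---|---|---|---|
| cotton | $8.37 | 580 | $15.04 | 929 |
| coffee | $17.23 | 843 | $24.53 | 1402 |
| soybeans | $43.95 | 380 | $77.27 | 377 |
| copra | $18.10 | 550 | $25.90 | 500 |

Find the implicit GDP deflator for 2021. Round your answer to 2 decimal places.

Nominal GDP 2021 = 15.04·929 + 24.53·1402 + 77.27·377 + 25.90·500 = 90444.01.
Real GDP 2021 (at 2010 prices) = 8.37·929 + 17.23·1402 + 43.95·377 + 18.10·500 = 57551.34.
Deflator = Nominal/Real × 100 = 90444.01/57551.34 × 100 = 157.154.

157.15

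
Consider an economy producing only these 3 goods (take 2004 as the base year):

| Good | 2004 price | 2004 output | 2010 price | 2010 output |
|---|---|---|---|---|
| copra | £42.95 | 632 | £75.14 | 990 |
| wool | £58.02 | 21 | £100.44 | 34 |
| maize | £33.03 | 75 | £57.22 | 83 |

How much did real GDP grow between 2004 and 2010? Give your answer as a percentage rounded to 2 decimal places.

53.16%

Real GDP 2004 = Nominal GDP 2004 = 42.95·632 + 58.02·21 + 33.03·75 = 30840.07.
Real GDP 2010 (at 2004 prices) = 42.95·990 + 58.02·34 + 33.03·83 = 47234.67.
Real growth = 47234.67/30840.07 − 1 = 0.5316.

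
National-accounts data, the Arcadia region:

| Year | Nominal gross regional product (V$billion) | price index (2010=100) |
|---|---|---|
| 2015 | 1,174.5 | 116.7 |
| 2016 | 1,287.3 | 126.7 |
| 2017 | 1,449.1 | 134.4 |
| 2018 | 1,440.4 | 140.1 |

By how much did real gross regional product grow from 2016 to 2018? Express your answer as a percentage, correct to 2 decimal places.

Real gross regional product 2016 = 1287.3/1.267 = 1016.02.
Real gross regional product 2018 = 1440.4/1.401 = 1028.12.
Change = 1028.12/1016.02 − 1 = 0.0119.

1.19%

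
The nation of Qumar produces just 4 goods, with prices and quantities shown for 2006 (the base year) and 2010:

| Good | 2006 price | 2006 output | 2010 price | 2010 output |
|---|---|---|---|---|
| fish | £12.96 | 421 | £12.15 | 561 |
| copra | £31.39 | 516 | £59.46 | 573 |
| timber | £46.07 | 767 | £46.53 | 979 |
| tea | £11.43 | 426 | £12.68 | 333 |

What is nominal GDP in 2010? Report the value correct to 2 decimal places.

£90662.04

Nominal GDP 2010 = Σ (p_2010 × q_2010) = 12.15·561 + 59.46·573 + 46.53·979 + 12.68·333 = 90662.04.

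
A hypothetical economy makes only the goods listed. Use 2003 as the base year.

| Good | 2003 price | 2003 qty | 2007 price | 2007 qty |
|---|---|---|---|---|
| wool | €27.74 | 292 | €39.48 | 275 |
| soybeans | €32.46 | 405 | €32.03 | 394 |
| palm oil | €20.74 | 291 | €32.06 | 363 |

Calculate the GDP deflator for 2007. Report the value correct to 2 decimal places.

125.65

Nominal GDP 2007 = 39.48·275 + 32.03·394 + 32.06·363 = 35114.60.
Real GDP 2007 (at 2003 prices) = 27.74·275 + 32.46·394 + 20.74·363 = 27946.36.
Deflator = Nominal/Real × 100 = 35114.60/27946.36 × 100 = 125.650.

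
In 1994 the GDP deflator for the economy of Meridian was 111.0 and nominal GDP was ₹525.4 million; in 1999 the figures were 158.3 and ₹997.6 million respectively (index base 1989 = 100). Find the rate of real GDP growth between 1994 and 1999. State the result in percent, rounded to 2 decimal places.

33.14%

Deflate each year: 1994 → 525.4/1.110 = 473.33; 1999 → 997.6/1.583 = 630.20.
So real GDP changed by 630.20/473.33 − 1 = 0.3314, i.e. 33.14%.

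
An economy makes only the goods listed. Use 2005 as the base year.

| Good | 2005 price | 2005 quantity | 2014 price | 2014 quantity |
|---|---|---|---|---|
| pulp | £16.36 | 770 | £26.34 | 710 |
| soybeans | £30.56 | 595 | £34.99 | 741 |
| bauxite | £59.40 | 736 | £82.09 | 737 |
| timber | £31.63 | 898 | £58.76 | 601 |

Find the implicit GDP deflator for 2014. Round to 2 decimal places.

144.72

Nominal GDP 2014 = 26.34·710 + 34.99·741 + 82.09·737 + 58.76·601 = 140444.08.
Real GDP 2014 (at 2005 prices) = 16.36·710 + 30.56·741 + 59.40·737 + 31.63·601 = 97047.99.
Deflator = Nominal/Real × 100 = 140444.08/97047.99 × 100 = 144.716.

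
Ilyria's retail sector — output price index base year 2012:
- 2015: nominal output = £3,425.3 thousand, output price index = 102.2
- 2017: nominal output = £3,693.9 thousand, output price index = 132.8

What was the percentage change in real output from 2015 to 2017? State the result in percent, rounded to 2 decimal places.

Real output 2015 = 3425.3 / 1.022 = 3351.57.
Real output 2017 = 3693.9 / 1.328 = 2781.55.
Real growth = 2781.55 / 3351.57 − 1 = -0.1701.

-17.01%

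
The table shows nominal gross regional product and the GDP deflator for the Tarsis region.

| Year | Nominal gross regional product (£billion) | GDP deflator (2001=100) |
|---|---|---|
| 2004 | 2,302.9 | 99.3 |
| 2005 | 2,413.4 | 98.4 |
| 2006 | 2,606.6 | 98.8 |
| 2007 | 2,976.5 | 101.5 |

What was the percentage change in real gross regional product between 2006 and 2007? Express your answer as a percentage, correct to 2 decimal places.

Real gross regional product 2006 = 2606.6/0.988 = 2638.26.
Real gross regional product 2007 = 2976.5/1.015 = 2932.51.
Change = 2932.51/2638.26 − 1 = 0.1115.

11.15%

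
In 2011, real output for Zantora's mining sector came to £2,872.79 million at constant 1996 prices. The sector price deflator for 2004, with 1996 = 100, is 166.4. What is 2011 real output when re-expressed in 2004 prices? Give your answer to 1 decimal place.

Real output in 2004 prices = Real output in 1996 prices × (P_2004/P_1996) = 2872.79 × 1.664 = 4780.32.

£4,780.3 million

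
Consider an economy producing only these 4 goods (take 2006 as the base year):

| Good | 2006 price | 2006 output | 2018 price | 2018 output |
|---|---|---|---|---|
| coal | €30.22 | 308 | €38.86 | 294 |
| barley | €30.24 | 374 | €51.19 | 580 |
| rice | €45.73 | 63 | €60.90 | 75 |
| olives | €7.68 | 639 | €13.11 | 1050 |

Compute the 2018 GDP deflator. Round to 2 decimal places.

156.78

Nominal GDP 2018 = 38.86·294 + 51.19·580 + 60.90·75 + 13.11·1050 = 59448.04.
Real GDP 2018 (at 2006 prices) = 30.22·294 + 30.24·580 + 45.73·75 + 7.68·1050 = 37917.63.
Deflator = Nominal/Real × 100 = 59448.04/37917.63 × 100 = 156.782.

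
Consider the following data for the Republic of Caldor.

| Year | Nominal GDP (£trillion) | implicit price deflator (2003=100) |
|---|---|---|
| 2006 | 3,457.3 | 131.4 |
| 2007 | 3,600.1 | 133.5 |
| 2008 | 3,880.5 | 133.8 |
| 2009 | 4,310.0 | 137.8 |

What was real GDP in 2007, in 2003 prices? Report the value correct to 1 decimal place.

Real GDP 2007 = 3600.1 / 1.335 = 2696.70.

£2,696.7 trillion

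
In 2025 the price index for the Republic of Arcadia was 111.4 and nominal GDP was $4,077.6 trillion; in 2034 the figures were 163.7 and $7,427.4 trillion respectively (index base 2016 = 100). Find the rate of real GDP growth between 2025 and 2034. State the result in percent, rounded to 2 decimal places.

23.96%

Real GDP 2025 = 4077.6 / 1.114 = 3660.32.
Real GDP 2034 = 7427.4 / 1.637 = 4537.20.
Real growth = 4537.20 / 3660.32 − 1 = 0.2396.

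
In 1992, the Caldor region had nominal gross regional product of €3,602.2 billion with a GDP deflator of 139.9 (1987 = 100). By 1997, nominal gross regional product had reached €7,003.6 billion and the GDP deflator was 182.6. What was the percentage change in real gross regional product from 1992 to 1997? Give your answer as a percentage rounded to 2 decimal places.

Deflate each year: 1992 → 3602.2/1.399 = 2574.84; 1997 → 7003.6/1.826 = 3835.49.
So real gross regional product changed by 3835.49/2574.84 − 1 = 0.4896, i.e. 48.96%.

48.96%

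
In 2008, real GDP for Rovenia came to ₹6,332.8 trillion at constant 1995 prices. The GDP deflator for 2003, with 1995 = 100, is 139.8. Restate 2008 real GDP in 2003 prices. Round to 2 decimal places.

Real GDP in 2003 prices = Real GDP in 1995 prices × (P_2003/P_1995) = 6332.8 × 1.398 = 8853.25.

₹8,853.25 trillion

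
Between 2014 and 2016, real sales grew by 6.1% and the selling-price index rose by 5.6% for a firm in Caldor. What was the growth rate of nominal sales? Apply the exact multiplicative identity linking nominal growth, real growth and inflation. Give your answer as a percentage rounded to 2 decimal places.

12.04%

(1 + g_nom) = (1 + g_real)(1 + π) = 1.0610 × 1.0560 = 1.12042.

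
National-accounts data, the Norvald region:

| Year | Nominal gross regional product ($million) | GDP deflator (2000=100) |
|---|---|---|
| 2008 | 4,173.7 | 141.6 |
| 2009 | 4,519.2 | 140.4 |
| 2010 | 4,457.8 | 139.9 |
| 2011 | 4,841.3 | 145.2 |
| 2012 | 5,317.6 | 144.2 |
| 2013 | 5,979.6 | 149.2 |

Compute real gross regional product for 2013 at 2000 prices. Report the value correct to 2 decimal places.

$4,007.77 million

Real gross regional product 2013 = 5979.6 / 1.492 = 4007.77.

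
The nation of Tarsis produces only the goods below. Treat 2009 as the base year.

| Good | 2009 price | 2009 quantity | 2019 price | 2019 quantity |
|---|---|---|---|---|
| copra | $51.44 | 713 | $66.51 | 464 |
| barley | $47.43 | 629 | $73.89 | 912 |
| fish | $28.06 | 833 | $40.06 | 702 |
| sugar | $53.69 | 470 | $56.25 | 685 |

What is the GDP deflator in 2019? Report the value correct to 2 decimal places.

133.42

Nominal GDP 2019 = 66.51·464 + 73.89·912 + 40.06·702 + 56.25·685 = 164901.69.
Real GDP 2019 (at 2009 prices) = 51.44·464 + 47.43·912 + 28.06·702 + 53.69·685 = 123600.09.
Deflator = Nominal/Real × 100 = 164901.69/123600.09 × 100 = 133.416.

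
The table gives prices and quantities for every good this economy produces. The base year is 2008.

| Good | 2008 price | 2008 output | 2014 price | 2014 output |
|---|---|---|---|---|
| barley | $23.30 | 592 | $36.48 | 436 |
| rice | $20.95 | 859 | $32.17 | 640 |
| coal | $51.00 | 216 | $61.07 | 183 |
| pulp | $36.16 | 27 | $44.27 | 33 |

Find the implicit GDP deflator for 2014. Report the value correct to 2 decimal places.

Nominal GDP 2014 = 36.48·436 + 32.17·640 + 61.07·183 + 44.27·33 = 49130.80.
Real GDP 2014 (at 2008 prices) = 23.30·436 + 20.95·640 + 51.00·183 + 36.16·33 = 34093.08.
Deflator = Nominal/Real × 100 = 49130.80/34093.08 × 100 = 144.108.

144.11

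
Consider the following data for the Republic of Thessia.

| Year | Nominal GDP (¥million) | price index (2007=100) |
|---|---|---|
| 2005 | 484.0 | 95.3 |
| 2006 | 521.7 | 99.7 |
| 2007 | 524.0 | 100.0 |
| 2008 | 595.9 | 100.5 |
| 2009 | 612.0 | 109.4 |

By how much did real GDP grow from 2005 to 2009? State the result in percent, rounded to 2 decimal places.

Real GDP 2005 = 484.0/0.953 = 507.87.
Real GDP 2009 = 612.0/1.094 = 559.41.
Change = 559.41/507.87 − 1 = 0.1015.

10.15%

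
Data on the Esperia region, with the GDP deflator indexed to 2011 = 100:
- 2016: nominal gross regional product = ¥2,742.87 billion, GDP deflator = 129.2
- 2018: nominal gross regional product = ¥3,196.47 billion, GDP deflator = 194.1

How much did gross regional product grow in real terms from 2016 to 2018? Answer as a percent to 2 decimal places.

-22.43%

Deflate each year: 2016 → 2742.87/1.292 = 2122.96; 2018 → 3196.47/1.941 = 1646.82.
So real gross regional product changed by 1646.82/2122.96 − 1 = -0.2243, i.e. -22.43%.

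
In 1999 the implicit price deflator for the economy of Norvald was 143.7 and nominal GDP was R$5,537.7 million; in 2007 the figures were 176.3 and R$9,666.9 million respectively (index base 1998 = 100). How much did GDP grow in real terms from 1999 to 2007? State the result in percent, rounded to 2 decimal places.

42.29%

Real GDP 1999 = 5537.7 / 1.437 = 3853.65.
Real GDP 2007 = 9666.9 / 1.763 = 5483.21.
Real growth = 5483.21 / 3853.65 − 1 = 0.4229.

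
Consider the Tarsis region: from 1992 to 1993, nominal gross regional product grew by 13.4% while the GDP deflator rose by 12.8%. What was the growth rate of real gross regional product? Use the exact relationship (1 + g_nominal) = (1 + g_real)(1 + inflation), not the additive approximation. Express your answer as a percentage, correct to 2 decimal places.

0.53%

(1 + g_nom) = (1 + g_real)(1 + π), so g_real = 1.1340 / 1.1280 − 1 = 0.00532.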